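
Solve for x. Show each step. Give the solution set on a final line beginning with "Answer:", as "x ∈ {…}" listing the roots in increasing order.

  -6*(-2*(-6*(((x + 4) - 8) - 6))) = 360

Step 1. [-6*(-2*(-6*(((x + 4) - 8) - 6))) = 360] -6·(inner) — divide through by -6 ⇒ div: -2*(-6*(((x + 4) - 8) - 6)) = -60.
Step 2. [-2*(-6*(((x + 4) - 8) - 6)) = -60] -2 out front; divide by -2, so div: -6*(((x + 4) - 8) - 6) = 30.
Step 3. [-6*(((x + 4) - 8) - 6) = 30] -6·(inner) — divide through by -6, so div: ((x + 4) - 8) - 6 = -5.
Step 4. [((x + 4) - 8) - 6 = -5] 6 comes off first (add 6) ⇒ sub: (x + 4) - 8 = 1.
Step 5. [(x + 4) - 8 = 1] 8 comes off first (add 8) ⇒ sub: x + 4 = 9.
Step 6. [x + 4 = 9] the outer +4 inverts by subtracting 4. So sub: x = 5.

Answer: x ∈ {5}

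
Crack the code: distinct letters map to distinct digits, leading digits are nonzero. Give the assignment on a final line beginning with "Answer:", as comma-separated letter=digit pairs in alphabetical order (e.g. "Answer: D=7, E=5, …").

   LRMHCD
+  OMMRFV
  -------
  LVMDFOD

Step 1. [L] adding two 6-digit numbers gives at most 6+1 digits, and here it does — L is that final carry and must be 1 ⇒ L=1.
Step 2. [col 1: D + V ≡ D (mod 10)] from column 1 (nothing yet, carry-in 0, digits 1 already taken and all letters distinct): V must equal 0 ⇒ V=0.
Step 3. [col 1: D + V ≡ D (mod 10)] D=5 is one option consistent with column 1 (D + V ≡ D (mod 10), carry-in 0) — take it ⇒ D=5.
Step 4. [col 2: C + F ≡ O (mod 10)] several values work for O in column 2 (C + F ≡ O (mod 10), carry-in 0); try O=8. So O=8.
Step 5. [col 2: C + F ≡ O (mod 10)] C=6 is one option consistent with column 2 (C + F ≡ O (mod 10), carry-in 0) — take it ⇒ C=6.
Step 6. [col 2: C + F ≡ O (mod 10)] from column 2 (C=6, O=8, carry-in 0, digits 0,1,5,6,8 already taken and all letters distinct): F must equal 2. So F=2.
Step 7. [col 3: H + R ≡ F (mod 10)] several values work for H in column 3 (H + R ≡ F (mod 10), carry-in 0); try H=3. So H=3.
Step 8. [col 3: H + R ≡ F (mod 10)] column 3 reads H+R+carry(0)=F with H=3, F=2; with digits 0,1,2,3,5,6,8 already taken and all letters distinct, the only value for R is 9, so R=9.
Step 9. [col 4: M + M ≡ D (mod 10)] in column 4 we have M+M≡D with carry-in 1; given D=5 and digits 0,1,2,3,5,6,8,9 already taken and all letters distinct, that pins M to 7. So M=7.

Answer: C=6, D=5, F=2, H=3, L=1, M=7, O=8, R=9, V=0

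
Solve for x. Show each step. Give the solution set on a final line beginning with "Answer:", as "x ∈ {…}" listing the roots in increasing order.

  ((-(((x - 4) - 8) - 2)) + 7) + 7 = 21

Step 1. [((-(((x - 4) - 8) - 2)) + 7) + 7 = 21] 7 comes off first (subtract 7) ⇒ sub: (-(((x - 4) - 8) - 2)) + 7 = 14.
Step 2. [(-(((x - 4) - 8) - 2)) + 7 = 14] peel the +7: subtract 7 from each side ⇒ sub: -(((x - 4) - 8) - 2) = 7.
Step 3. [-(((x - 4) - 8) - 2) = 7] leading − — multiply by −1, so neg: ((x - 4) - 8) - 2 = -7.
Step 4. [((x - 4) - 8) - 2 = -7] the outer -2 inverts by adding 2 ⇒ sub: (x - 4) - 8 = -5.
Step 5. [(x - 4) - 8 = -5] -8 is outermost — add 8 both sides, so sub: x - 4 = 3.
Step 6. [x - 4 = 3] add 4: x sits inside (… - 4) ⇒ sub: x = 7.

Answer: x ∈ {7}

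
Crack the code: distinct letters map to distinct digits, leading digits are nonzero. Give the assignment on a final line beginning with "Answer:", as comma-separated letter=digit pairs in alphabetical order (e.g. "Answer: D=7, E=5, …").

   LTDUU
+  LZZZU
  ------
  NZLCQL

Step 1. [col 1: U + U ≡ L (mod 10)] no forcing yet in column 1 (carry-in 0); U=3 is free and consistent — try it ⇒ U=3.
Step 2. [col 1: U + U ≡ L (mod 10)] from column 1 (U=3, carry-in 0, digits 3 already taken and all letters distinct): L must equal 6 ⇒ L=6.
Step 3. [N] N is the leading digit of a 6-digit sum of two 5-digit numbers; the final carry is exactly 1 ⇒ N=1.
Step 4. [col 2: U + Z ≡ Q (mod 10)] several values work for Z in column 2 (U + Z ≡ Q (mod 10), carry-in 0); try Z=2 ⇒ Z=2.
Step 5. [col 2: U + Z ≡ Q (mod 10)] column 2: given U=3, Z=2, carry-in 0, and digits 1,2,3,6 already taken and all letters distinct, U+Z≡Q (mod 10) forces Q=5. So Q=5.
Step 6. [col 3: D + Z ≡ C (mod 10)] column 3 (D + Z ≡ C (mod 10), carry-in 0) doesn't pin C yet; pick C=9 and continue ⇒ C=9.
Step 7. [col 3: D + Z ≡ C (mod 10)] column 3 reads D+Z+carry(0)=C with Z=2, C=9; with digits 1,2,3,5,6,9 already taken and all letters distinct, the only value for D is 7 ⇒ D=7.
Step 8. [col 4: T + Z ≡ L (mod 10)] column 4 reads T+Z+carry(0)=L with Z=2, L=6; with digits 1,2,3,5,6,7,9 already taken and all letters distinct, the only value for T is 4. So T=4.

Answer: C=9, D=7, L=6, N=1, Q=5, T=4, U=3, Z=2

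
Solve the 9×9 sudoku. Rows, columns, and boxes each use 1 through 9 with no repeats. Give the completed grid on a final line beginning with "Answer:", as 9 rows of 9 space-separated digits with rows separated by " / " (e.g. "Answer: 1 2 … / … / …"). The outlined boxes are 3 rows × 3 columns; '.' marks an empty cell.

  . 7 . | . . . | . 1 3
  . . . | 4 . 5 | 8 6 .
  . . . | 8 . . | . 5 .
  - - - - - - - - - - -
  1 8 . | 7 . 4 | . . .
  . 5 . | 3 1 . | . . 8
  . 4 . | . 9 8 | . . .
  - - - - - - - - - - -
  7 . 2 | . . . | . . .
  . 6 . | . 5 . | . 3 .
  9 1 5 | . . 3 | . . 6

Step 1. [r9c4∈{2}] r9c4 has the single candidate 2, so r9c4=2.
Step 2. [r3c6∈{1,2,6,7,9}] in box 2, 1 fits only at r3c6. So r3c6=1.
Step 3. [r1c1∈{2,4,5,6,8}] row 1 places 5 nowhere but r1c1 ⇒ r1c1=5.
Step 4. [r1c3∈{4,6,8,9}] row 1 places 8 nowhere but r1c3 ⇒ r1c3=8.
Step 5. [r1c7∈{2,4,9}] 4 has one home in row 1: r1c7, so r1c7=4.
Step 6. [r9c7∈{7}] r9c7's peers cover all but 7. So r9c7=7.
Step 7. [r5c8∈{2,4,7,9}] 4 has one home in row 5: r5c8. So r5c8=4.
Step 8. [r5c3∈{6,7,9}] 7 has one home in row 5: r5c3 ⇒ r5c3=7.
Step 9. [r5c7∈{2,6,9}] row 5 places 9 nowhere but r5c7 ⇒ r5c7=9.
Step 10. [r3c7∈{2}] r3c7's peers cover all but 2 ⇒ r3c7=2.
Step 11. [r7c8∈{8,9}] in col 8, 9 fits only at r7c8. So r7c8=9.
Step 12. [r8c7∈{1}] r8c7 has the single candidate 1 ⇒ r8c7=1.
Step 13. [r4c8∈{2}] nothing but 2 survives at r4c8. So r4c8=2.
Step 14. [r4c5∈{6}] r4c5 has the single candidate 6 ⇒ r4c5=6.
Step 15. [r2c2∈{2,3,9}] 2 has one home in col 2: r2c2. So r2c2=2.
Step 16. [r2c1∈{3}] nothing but 3 survives at r2c1. So r2c1=3.
Step 17. [r4c9∈{5}] r4c9 has the single candidate 5 ⇒ r4c9=5.
Step 18. [r5c1∈{2,6}] r5c1 is the only open cell in row 5 admitting 6, so r5c1=6.
Step 19. [r3c2∈{9}] r3c2 has the single candidate 9. So r3c2=9.
Step 20. [r8c3∈{4}] r8c3 has the single candidate 4. So r8c3=4.
Step 21. [r3c9∈{7}] r3c9's peers cover all but 7 ⇒ r3c9=7.
Step 22. [r8c4∈{9}] r8c4 has the single candidate 9 ⇒ r8c4=9.
Step 23. [r6c3∈{3}] only 3 remains possible at r6c3 ⇒ r6c3=3.
Step 24. [r1c4∈{6}] r1c4 has the single candidate 6, so r1c4=6.
Step 25. [r9c5∈{4,8}] 4 has one home in row 9: r9c5. So r9c5=4.
Step 26. [r1c5∈{2}] r1c5 has the single candidate 2. So r1c5=2.
Step 27. [r7c5∈{8}] only 8 remains possible at r7c5, so r7c5=8.
Step 28. [r2c9∈{9}] r2c9's peers cover all but 9, so r2c9=9.
Step 29. [r2c3∈{1}] r2c3 is down to just 1 ⇒ r2c3=1.
Step 30. [r8c6∈{7}] r8c6 is down to just 7 ⇒ r8c6=7.
Step 31. [r6c1∈{2}] nothing but 2 survives at r6c1. So r6c1=2.
Step 32. [r2c5∈{7}] r2c5 is down to just 7, so r2c5=7.
Step 33. [r4c7∈{3}] only 3 remains possible at r4c7, so r4c7=3.
Step 34. [r6c9∈{1}] nothing but 1 survives at r6c9. So r6c9=1.
Step 35. [r1c6∈{9}] nothing but 9 survives at r1c6, so r1c6=9.
Step 36. [r6c7∈{6}] only 6 remains possible at r6c7, so r6c7=6.
Step 37. [r9c8∈{8}] r9c8's peers cover all but 8 ⇒ r9c8=8.
Step 38. [r3c3∈{6}] r3c3's peers cover all but 6, so r3c3=6.
Step 39. [r8c1∈{8}] only 8 remains possible at r8c1. So r8c1=8.
Step 40. [r6c4∈{5}] nothing but 5 survives at r6c4 ⇒ r6c4=5.
Step 41. [r7c7∈{5}] only 5 remains possible at r7c7, so r7c7=5.
Step 42. [r7c9∈{4}] only 4 remains possible at r7c9, so r7c9=4.
Step 43. [r3c1∈{4}] r3c1's peers cover all but 4 ⇒ r3c1=4.
Step 44. [r3c5∈{3}] r3c5's peers cover all but 3 ⇒ r3c5=3.
Step 45. [r4c3∈{9}] only 9 remains possible at r4c3, so r4c3=9.
Step 46. [r6c8∈{7}] nothing but 7 survives at r6c8. So r6c8=7.
Step 47. [r7c2∈{3}] nothing but 3 survives at r7c2. So r7c2=3.
Step 48. [r7c6∈{6}] nothing but 6 survives at r7c6. So r7c6=6.
Step 49. [r5c6∈{2}] r5c6 has the single candidate 2 ⇒ r5c6=2.
Step 50. [r7c4∈{1}] r7c4 has the single candidate 1. So r7c4=1.
Step 51. [r8c9∈{2}] r8c9 has the single candidate 2. So r8c9=2.

Answer: 5 7 8 6 2 9 4 1 3 / 3 2 1 4 7 5 8 6 9 / 4 9 6 8 3 1 2 5 7 / 1 8 9 7 6 4 3 2 5 / 6 5 7 3 1 2 9 4 8 / 2 4 3 5 9 8 6 7 1 / 7 3 2 1 8 6 5 9 4 / 8 6 4 9 5 7 1 3 2 / 9 1 5 2 4 3 7 8 6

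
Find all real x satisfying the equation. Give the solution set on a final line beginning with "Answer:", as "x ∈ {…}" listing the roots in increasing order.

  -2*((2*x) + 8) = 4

Step 1. [-2*((2*x) + 8) = 4] LHS = -2·(…); ÷-2 both sides. So div: (2*x) + 8 = -2.
Step 2. [(2*x) + 8 = -2] 2 | LHS and 2 | -2: pull 2 out ⇒ factor: x + 4 = -1.
Step 3. [x + 4 = -1] subtract 4: x sits inside (… + 4). So sub: x = -5.

Answer: x ∈ {-5}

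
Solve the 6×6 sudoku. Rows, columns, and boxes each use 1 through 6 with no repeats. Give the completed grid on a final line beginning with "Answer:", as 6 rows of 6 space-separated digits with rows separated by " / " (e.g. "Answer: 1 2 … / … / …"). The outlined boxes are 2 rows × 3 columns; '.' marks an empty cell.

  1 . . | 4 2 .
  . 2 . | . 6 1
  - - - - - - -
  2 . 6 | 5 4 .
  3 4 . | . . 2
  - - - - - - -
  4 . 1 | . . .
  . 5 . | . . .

Step 1. [r2c4∈{3}] r2c4's peers cover all but 3. So r2c4=3.
Step 2. [r4c4∈{1,6}] row 4 places 6 nowhere but r4c4, so r4c4=6.
Step 3. [r2c1∈{5}] r2c1 is down to just 5, so r2c1=5.
Step 4. [r6c6∈{3,4,6}] in row 6, 4 fits only at r6c6, so r6c6=4.
Step 5. [r5c6∈{3,5,6}] in col 6, 6 fits only at r5c6. So r5c6=6.
Step 6. [r5c2∈{3}] only 3 remains possible at r5c2, so r5c2=3.
Step 7. [r6c4∈{1,2}] in col 4, 1 fits only at r6c4 ⇒ r6c4=1.
Step 8. [r3c6∈{3}] nothing but 3 survives at r3c6. So r3c6=3.
Step 9. [r1c3∈{3}] nothing but 3 survives at r1c3, so r1c3=3.
Step 10. [r3c2∈{1}] r3c2 is down to just 1 ⇒ r3c2=1.
Step 11. [r4c3∈{5}] only 5 remains possible at r4c3. So r4c3=5.
Step 12. [r6c5∈{3}] r6c5's peers cover all but 3, so r6c5=3.
Step 13. [r2c3∈{4}] only 4 remains possible at r2c3, so r2c3=4.
Step 14. [r1c2∈{6}] nothing but 6 survives at r1c2 ⇒ r1c2=6.
Step 15. [r4c5∈{1}] r4c5's peers cover all but 1 ⇒ r4c5=1.
Step 16. [r1c6∈{5}] only 5 remains possible at r1c6, so r1c6=5.
Step 17. [r6c3∈{2}] r6c3's peers cover all but 2 ⇒ r6c3=2.
Step 18. [r5c4∈{2}] only 2 remains possible at r5c4, so r5c4=2.
Step 19. [r5c5∈{5}] r5c5's peers cover all but 5. So r5c5=5.
Step 20. [r6c1∈{6}] only 6 remains possible at r6c1, so r6c1=6.

Answer: 1 6 3 4 2 5 / 5 2 4 3 6 1 / 2 1 6 5 4 3 / 3 4 5 6 1 2 / 4 3 1 2 5 6 / 6 5 2 1 3 4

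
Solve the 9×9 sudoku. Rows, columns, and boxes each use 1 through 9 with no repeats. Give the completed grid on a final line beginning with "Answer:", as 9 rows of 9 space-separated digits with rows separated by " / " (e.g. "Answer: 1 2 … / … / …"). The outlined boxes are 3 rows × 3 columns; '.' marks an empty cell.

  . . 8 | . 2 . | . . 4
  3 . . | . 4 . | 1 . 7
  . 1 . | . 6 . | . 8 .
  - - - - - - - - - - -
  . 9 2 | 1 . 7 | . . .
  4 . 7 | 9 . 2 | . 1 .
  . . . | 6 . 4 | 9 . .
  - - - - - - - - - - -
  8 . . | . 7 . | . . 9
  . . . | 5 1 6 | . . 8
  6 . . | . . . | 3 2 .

Step 1. [r4c1∈{5}] r4c1 has the single candidate 5, so r4c1=5.
Step 2. [r5c2∈{3,6,8}] in box 4, 6 fits only at r5c2. So r5c2=6.
Step 3. [r7c6∈{3}] r7c6 has the single candidate 3, so r7c6=3.
Step 4. [r3c3∈{4,5,9}] r3c3 is the only open cell in row 3 admitting 4. So r3c3=4.
Step 5. [r9c2∈{4,5,7}] r9c2 is the only open cell in row 9 admitting 7 ⇒ r9c2=7.
Step 6. [r1c2∈{5}] r1c2 is down to just 5. So r1c2=5.
Step 7. [r1c7∈{6}] only 6 remains possible at r1c7 ⇒ r1c7=6.
Step 8. [r7c8∈{4,5,6}] row 7 places 6 nowhere but r7c8. So r7c8=6.
Step 9. [r6c8∈{3,5,7}] 7 has one home in row 6: r6c8. So r6c8=7.
Step 10. [r2c8∈{5,9}] in col 8, 5 fits only at r2c8 ⇒ r2c8=5.
Step 11. [r8c8∈{4}] r8c8's peers cover all but 4, so r8c8=4.
Step 12. [r4c8∈{3}] only 3 remains possible at r4c8, so r4c8=3.
Step 13. [r5c9∈{5}] r5c9 has the single candidate 5, so r5c9=5.
Step 14. [r4c5∈{8}] only 8 remains possible at r4c5. So r4c5=8.
Step 15. [r9c3∈{1,5,9}] r9c3 is the only open cell in row 9 admitting 5 ⇒ r9c3=5.
Step 16. [r2c2∈{2}] r2c2's peers cover all but 2 ⇒ r2c2=2.
Step 17. [r3c9∈{2,3}] 3 has one home in col 9: r3c9, so r3c9=3.
Step 18. [r1c8∈{9}] r1c8 has the single candidate 9 ⇒ r1c8=9.
Step 19. [r1c1∈{7}] only 7 remains possible at r1c1 ⇒ r1c1=7.
Step 20. [r3c1∈{9}] only 9 remains possible at r3c1. So r3c1=9.
Step 21. [r8c2∈{3}] r8c2's peers cover all but 3. So r8c2=3.
Step 22. [r6c3∈{1,3}] r6c3 is the only open cell in col 3 admitting 3. So r6c3=3.
Step 23. [r9c4∈{4,8}] row 9 places 4 nowhere but r9c4 ⇒ r9c4=4.
Step 24. [r9c6∈{8,9}] in row 9, 8 fits only at r9c6, so r9c6=8.
Step 25. [r1c4∈{3}] nothing but 3 survives at r1c4, so r1c4=3.
Step 26. [r3c6∈{5}] only 5 remains possible at r3c6. So r3c6=5.
Step 27. [r8c3∈{9}] only 9 remains possible at r8c3, so r8c3=9.
Step 28. [r5c7∈{8}] only 8 remains possible at r5c7, so r5c7=8.
Step 29. [r6c1∈{1}] nothing but 1 survives at r6c1, so r6c1=1.
Step 30. [r7c4∈{2}] r7c4 is down to just 2, so r7c4=2.
Step 31. [r2c6∈{9}] r2c6 is down to just 9 ⇒ r2c6=9.
Step 32. [r8c1∈{2}] r8c1's peers cover all but 2, so r8c1=2.
Step 33. [r6c2∈{8}] r6c2's peers cover all but 8 ⇒ r6c2=8.
Step 34. [r3c4∈{7}] nothing but 7 survives at r3c4 ⇒ r3c4=7.
Step 35. [r4c7∈{4}] r4c7's peers cover all but 4 ⇒ r4c7=4.
Step 36. [r3c7∈{2}] r3c7 is down to just 2. So r3c7=2.
Step 37. [r9c9∈{1}] r9c9 has the single candidate 1 ⇒ r9c9=1.
Step 38. [r7c7∈{5}] r7c7 has the single candidate 5 ⇒ r7c7=5.
Step 39. [r2c3∈{6}] r2c3 has the single candidate 6, so r2c3=6.
Step 40. [r6c9∈{2}] nothing but 2 survives at r6c9. So r6c9=2.
Step 41. [r6c5∈{5}] r6c5 is down to just 5 ⇒ r6c5=5.
Step 42. [r9c5∈{9}] r9c5 is down to just 9, so r9c5=9.
Step 43. [r7c2∈{4}] only 4 remains possible at r7c2, so r7c2=4.
Step 44. [r4c9∈{6}] r4c9 is down to just 6 ⇒ r4c9=6.
Step 45. [r1c6∈{1}] r1c6's peers cover all but 1, so r1c6=1.
Step 46. [r2c4∈{8}] only 8 remains possible at r2c4 ⇒ r2c4=8.
Step 47. [r8c7∈{7}] r8c7 has the single candidate 7. So r8c7=7.
Step 48. [r7c3∈{1}] r7c3 is down to just 1, so r7c3=1.
Step 49. [r5c5∈{3}] r5c5 has the single candidate 3. So r5c5=3.

Answer: 7 5 8 3 2 1 6 9 4 / 3 2 6 8 4 9 1 5 7 / 9 1 4 7 6 5 2 8 3 / 5 9 2 1 8 7 4 3 6 / 4 6 7 9 3 2 8 1 5 / 1 8 3 6 5 4 9 7 2 / 8 4 1 2 7 3 5 6 9 / 2 3 9 5 1 6 7 4 8 / 6 7 5 4 9 8 3 2 1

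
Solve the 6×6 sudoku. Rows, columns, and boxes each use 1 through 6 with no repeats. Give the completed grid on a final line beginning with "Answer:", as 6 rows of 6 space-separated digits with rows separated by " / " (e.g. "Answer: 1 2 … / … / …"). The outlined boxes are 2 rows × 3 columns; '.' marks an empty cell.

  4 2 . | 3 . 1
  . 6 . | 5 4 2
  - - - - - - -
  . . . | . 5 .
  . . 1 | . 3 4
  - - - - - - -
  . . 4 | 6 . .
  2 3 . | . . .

Step 1. [r3c3∈{2,3,6}] r3c3 is the only open cell in col 3 admitting 2, so r3c3=2.
Step 2. [r5c2∈{1,5}] in col 2, 1 fits only at r5c2 ⇒ r5c2=1.
Step 3. [r5c1∈{5}] r5c1 is down to just 5 ⇒ r5c1=5.
Step 4. [r3c1∈{3,6}] across row 3, 3 lands solely at r3c1. So r3c1=3.
Step 5. [r6c5∈{1}] r6c5 is down to just 1 ⇒ r6c5=1.
Step 6. [r5c5∈{2}] r5c5 is down to just 2, so r5c5=2.
Step 7. [r2c1∈{1}] r2c1's peers cover all but 1, so r2c1=1.
Step 8. [r4c4∈{2}] only 2 remains possible at r4c4. So r4c4=2.
Step 9. [r6c6∈{5}] r6c6's peers cover all but 5. So r6c6=5.
Step 10. [r1c5∈{6}] r1c5 has the single candidate 6 ⇒ r1c5=6.
Step 11. [r3c6∈{6}] nothing but 6 survives at r3c6 ⇒ r3c6=6.
Step 12. [r6c4∈{4}] r6c4 has the single candidate 4. So r6c4=4.
Step 13. [r4c2∈{5}] only 5 remains possible at r4c2. So r4c2=5.
Step 14. [r2c3∈{3}] r2c3 has the single candidate 3, so r2c3=3.
Step 15. [r1c3∈{5}] r1c3 has the single candidate 5 ⇒ r1c3=5.
Step 16. [r6c3∈{6}] r6c3's peers cover all but 6, so r6c3=6.
Step 17. [r3c2∈{4}] only 4 remains possible at r3c2 ⇒ r3c2=4.
Step 18. [r5c6∈{3}] r5c6 has the single candidate 3, so r5c6=3.
Step 19. [r3c4∈{1}] r3c4's peers cover all but 1. So r3c4=1.
Step 20. [r4c1∈{6}] r4c1 is down to just 6. So r4c1=6.

Answer: 4 2 5 3 6 1 / 1 6 3 5 4 2 / 3 4 2 1 5 6 / 6 5 1 2 3 4 / 5 1 4 6 2 3 / 2 3 6 4 1 5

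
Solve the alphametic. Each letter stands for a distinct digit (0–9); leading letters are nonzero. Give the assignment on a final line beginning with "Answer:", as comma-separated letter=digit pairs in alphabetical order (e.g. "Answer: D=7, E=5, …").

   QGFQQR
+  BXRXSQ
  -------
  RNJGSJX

Step 1. [col 1: R + Q ≡ X (mod 10)] no forcing yet in column 1 (carry-in 0); R=1 is free and consistent — try it, so R=1.
Step 2. [col 1: R + Q ≡ X (mod 10)] no forcing yet in column 1 (carry-in 0); X=7 is free and consistent — try it, so X=7.
Step 3. [col 1: R + Q ≡ X (mod 10)] column 1: given R=1, X=7, carry-in 0, and digits 1,7 already taken and all letters distinct, R+Q≡X (mod 10) forces Q=6, so Q=6.
Step 4. [col 2: Q + S ≡ J (mod 10)] column 2 (Q + S ≡ J (mod 10), carry-in 0) doesn't pin S yet; pick S=3 and continue, so S=3.
Step 5. [col 2: Q + S ≡ J (mod 10)] in column 2 we have Q+S≡J with carry-in 0; given Q=6, S=3 and digits 1,3,6,7 already taken and all letters distinct, that pins J to 9, so J=9.
Step 6. [col 4: F + R ≡ G (mod 10)] no forcing yet in column 4 (carry-in 1); G=2 is free and consistent — try it ⇒ G=2.
Step 7. [col 4: F + R ≡ G (mod 10)] column 4: given R=1, G=2, carry-in 1, and digits 1,2,3,6,7,9 already taken and all letters distinct, F+R≡G (mod 10) forces F=0 ⇒ F=0.
Step 8. [col 6: Q + B ≡ N (mod 10)] from column 6 (Q=6, carry-in 0, digits 0,1,2,3,6,7,9 already taken and all letters distinct): N must equal 4, so N=4.
Step 9. [col 6: Q + B ≡ N (mod 10)] in column 6 we have Q+B≡N with carry-in 0; given Q=6, N=4 and digits 0,1,2,3,4,6,7,9 already taken and all letters distinct, that pins B to 8 ⇒ B=8.

Answer: B=8, F=0, G=2, J=9, N=4, Q=6, R=1, S=3, X=7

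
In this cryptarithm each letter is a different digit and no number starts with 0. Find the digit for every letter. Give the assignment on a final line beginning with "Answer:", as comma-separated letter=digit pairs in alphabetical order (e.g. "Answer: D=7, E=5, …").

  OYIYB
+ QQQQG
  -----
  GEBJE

Step 1. [col 1: B + G ≡ E (mod 10)] several values work for G in column 1 (B + G ≡ E (mod 10), carry-in 0); try G=7. So G=7.
Step 2. [col 1: B + G ≡ E (mod 10)] column 1 (B + G ≡ E (mod 10), carry-in 0) doesn't pin B yet; pick B=6 and continue. So B=6.
Step 3. [col 1: B + G ≡ E (mod 10)] from column 1 (B=6, G=7, carry-in 0, digits 6,7 already taken and all letters distinct): E must equal 3. So E=3.
Step 4. [col 2: Y + Q ≡ J (mod 10)] several values work for J in column 2 (Y + Q ≡ J (mod 10), carry-in 1); try J=4 ⇒ J=4.
Step 5. [col 2: Y + Q ≡ J (mod 10)] Q=5 is one option consistent with column 2 (Y + Q ≡ J (mod 10), carry-in 1) — take it. So Q=5.
Step 6. [col 2: Y + Q ≡ J (mod 10)] in column 2 we have Y+Q≡J with carry-in 1; given Q=5, J=4 and digits 3,4,5,6,7 already taken and all letters distinct, that pins Y to 8. So Y=8.
Step 7. [col 3: I + Q ≡ B (mod 10)] column 3 reads I+Q+carry(1)=B with Q=5, B=6; with digits 3,4,5,6,7,8 already taken and all letters distinct, the only value for I is 0, so I=0.
Step 8. [col 5: O + Q ≡ G (mod 10)] column 5 reads O+Q+carry(1)=G with Q=5, G=7; with digits 0,3,4,5,6,7,8 already taken and all letters distinct, the only value for O is 1, so O=1.

Answer: B=6, E=3, G=7, I=0, J=4, O=1, Q=5, Y=8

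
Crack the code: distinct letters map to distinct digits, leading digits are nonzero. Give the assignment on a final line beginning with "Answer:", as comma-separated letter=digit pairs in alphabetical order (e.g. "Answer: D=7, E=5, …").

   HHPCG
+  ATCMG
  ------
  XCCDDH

Step 1. [col 1: G + G ≡ H (mod 10)] column 1 (G + G ≡ H (mod 10), carry-in 0) doesn't pin G yet; pick G=9 and continue, so G=9.
Step 2. [col 1: G + G ≡ H (mod 10)] from column 1 (G=9, carry-in 0, digits 9 already taken and all letters distinct): H must equal 8, so H=8.
Step 3. [col 2: C + M ≡ D (mod 10)] D=7 is one option consistent with column 2 (C + M ≡ D (mod 10), carry-in 1) — take it. So D=7.
Step 4. [col 2: C + M ≡ D (mod 10)] M=2 is one option consistent with column 2 (C + M ≡ D (mod 10), carry-in 1) — take it ⇒ M=2.
Step 5. [col 2: C + M ≡ D (mod 10)] from column 2 (M=2, D=7, carry-in 1, digits 2,7,8,9 already taken and all letters distinct): C must equal 4 ⇒ C=4.
Step 6. [X] the sum has 6 digits but both addends have 5; that extra leading digit X is the final carry, namely 1, so X=1.
Step 7. [col 3: P + C ≡ D (mod 10)] in column 3 we have P+C≡D with carry-in 0; given C=4, D=7 and digits 1,2,4,7,8,9 already taken and all letters distinct, that pins P to 3, so P=3.
Step 8. [col 4: H + T ≡ C (mod 10)] from column 4 (H=8, C=4, carry-in 0, digits 1,2,3,4,7,8,9 already taken and all letters distinct): T must equal 6 ⇒ T=6.
Step 9. [col 5: H + A ≡ C (mod 10)] column 5 reads H+A+carry(1)=C with H=8, C=4; with digits 1,2,3,4,6,7,8,9 already taken and all letters distinct, the only value for A is 5. So A=5.

Answer: A=5, C=4, D=7, G=9, H=8, M=2, P=3, T=6, X=1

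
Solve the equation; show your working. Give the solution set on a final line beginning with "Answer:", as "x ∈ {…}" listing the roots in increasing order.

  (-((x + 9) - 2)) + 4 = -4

Step 1. [(-((x + 9) - 2)) + 4 = -4] 4 comes off first (subtract 4) ⇒ sub: -((x + 9) - 2) = -8.
Step 2. [-((x + 9) - 2) = -8] flip signs both sides ⇒ neg: (x + 9) - 2 = 8.
Step 3. [(x + 9) - 2 = 8] add 2: x sits inside (… - 2). So sub: x + 9 = 10.
Step 4. [x + 9 = 10] the outer +9 inverts by subtracting 9 ⇒ sub: x = 1.

Answer: x ∈ {1}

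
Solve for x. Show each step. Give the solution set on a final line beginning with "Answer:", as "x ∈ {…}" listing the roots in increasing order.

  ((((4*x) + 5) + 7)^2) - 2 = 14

Step 1. [((((4*x) + 5) + 7)^2) - 2 = 14] add 2: x sits inside (… - 2) ⇒ sub: (((4*x) + 5) + 7)^2 = 16.
Step 2. [(((4*x) + 5) + 7)^2 = 16] 16 ≥ 0, LHS is (·)² — take ±√ ⇒ sqrt: ((4*x) + 5) + 7 = 4 or -4.
Step 3. [((4*x) + 5) + 7 = 4 or -4] subtract 7: x sits inside (… + 7). So sub: (4*x) + 5 = -3 or -11.
Step 4. [(4*x) + 5 = -3 or -11] subtract 5: x sits inside (… + 5). So sub: 4*x = -8 or -16.
Step 5. [4*x = -8 or -16] divide by the outer 4 ⇒ div: x = -2 or -4.

Answer: x ∈ {-4, -2}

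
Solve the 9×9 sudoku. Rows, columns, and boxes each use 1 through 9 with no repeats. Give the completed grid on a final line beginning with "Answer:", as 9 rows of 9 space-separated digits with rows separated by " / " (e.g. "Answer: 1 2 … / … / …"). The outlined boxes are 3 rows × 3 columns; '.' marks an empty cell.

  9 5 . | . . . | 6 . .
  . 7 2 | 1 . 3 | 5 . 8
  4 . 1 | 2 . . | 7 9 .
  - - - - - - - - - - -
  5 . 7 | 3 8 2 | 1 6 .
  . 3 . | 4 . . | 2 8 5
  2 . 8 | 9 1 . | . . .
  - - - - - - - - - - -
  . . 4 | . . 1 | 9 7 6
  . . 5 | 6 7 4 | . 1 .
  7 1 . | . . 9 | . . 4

Step 1. [r5c5∈{6}] only 6 remains possible at r5c5. So r5c5=6.
Step 2. [r9c8∈{2,3,5}] across col 8, 5 lands solely at r9c8, so r9c8=5.
Step 3. [r3c2∈{6,8}] 8 has one home in box 1: r3c2, so r3c2=8.
Step 4. [r3c9∈{3}] only 3 remains possible at r3c9. So r3c9=3.
Step 5. [r2c8∈{4}] r2c8 is down to just 4, so r2c8=4.
Step 6. [r9c4∈{8}] nothing but 8 survives at r9c4 ⇒ r9c4=8.
Step 7. [r9c7∈{3}] only 3 remains possible at r9c7. So r9c7=3.
Step 8. [r7c5∈{2,3,5}] across col 5, 3 lands solely at r7c5. So r7c5=3.
Step 9. [r5c6∈{7}] r5c6 is down to just 7. So r5c6=7.
Step 10. [r8c9∈{2}] r8c9's peers cover all but 2 ⇒ r8c9=2.
Step 11. [r4c2∈{4,9}] across row 4, 4 lands solely at r4c2, so r4c2=4.
Step 12. [r6c6∈{5}] nothing but 5 survives at r6c6 ⇒ r6c6=5.
Step 13. [r8c7∈{8}] nothing but 8 survives at r8c7. So r8c7=8.
Step 14. [r5c3∈{9}] r5c3's peers cover all but 9. So r5c3=9.
Step 15. [r1c9∈{1}] nothing but 1 survives at r1c9, so r1c9=1.
Step 16. [r6c9∈{7}] only 7 remains possible at r6c9, so r6c9=7.
Step 17. [r4c9∈{9}] only 9 remains possible at r4c9 ⇒ r4c9=9.
Step 18. [r1c4∈{7}] nothing but 7 survives at r1c4 ⇒ r1c4=7.
Step 19. [r1c8∈{2}] r1c8 has the single candidate 2. So r1c8=2.
Step 20. [r2c1∈{6}] r2c1's peers cover all but 6, so r2c1=6.
Step 21. [r8c1∈{3}] nothing but 3 survives at r8c1. So r8c1=3.
Step 22. [r3c5∈{5}] nothing but 5 survives at r3c5 ⇒ r3c5=5.
Step 23. [r1c5∈{4}] r1c5 has the single candidate 4, so r1c5=4.
Step 24. [r6c8∈{3}] r6c8 has the single candidate 3 ⇒ r6c8=3.
Step 25. [r5c1∈{1}] nothing but 1 survives at r5c1, so r5c1=1.
Step 26. [r3c6∈{6}] r3c6's peers cover all but 6. So r3c6=6.
Step 27. [r8c2∈{9}] r8c2's peers cover all but 9. So r8c2=9.
Step 28. [r6c7∈{4}] only 4 remains possible at r6c7. So r6c7=4.
Step 29. [r7c2∈{2}] r7c2's peers cover all but 2. So r7c2=2.
Step 30. [r1c3∈{3}] r1c3 has the single candidate 3. So r1c3=3.
Step 31. [r1c6∈{8}] nothing but 8 survives at r1c6 ⇒ r1c6=8.
Step 32. [r9c3∈{6}] nothing but 6 survives at r9c3. So r9c3=6.
Step 33. [r7c1∈{8}] r7c1 has the single candidate 8. So r7c1=8.
Step 34. [r2c5∈{9}] r2c5's peers cover all but 9 ⇒ r2c5=9.
Step 35. [r9c5∈{2}] only 2 remains possible at r9c5 ⇒ r9c5=2.
Step 36. [r7c4∈{5}] nothing but 5 survives at r7c4 ⇒ r7c4=5.
Step 37. [r6c2∈{6}] r6c2 is down to just 6, so r6c2=6.

Answer: 9 5 3 7 4 8 6 2 1 / 6 7 2 1 9 3 5 4 8 / 4 8 1 2 5 6 7 9 3 / 5 4 7 3 8 2 1 6 9 / 1 3 9 4 6 7 2 8 5 / 2 6 8 9 1 5 4 3 7 / 8 2 4 5 3 1 9 7 6 / 3 9 5 6 7 4 8 1 2 / 7 1 6 8 2 9 3 5 4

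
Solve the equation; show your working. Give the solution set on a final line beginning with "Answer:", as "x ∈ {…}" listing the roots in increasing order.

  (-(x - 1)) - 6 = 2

Step 1. [(-(x - 1)) - 6 = 2] peel the -6: add 6 from each side. So sub: -(x - 1) = 8.
Step 2. [-(x - 1) = 8] leading − — multiply by −1, so neg: x - 1 = -8.
Step 3. [x - 1 = -8] the outer -1 inverts by adding 1 ⇒ sub: x = -7.

Answer: x ∈ {-7}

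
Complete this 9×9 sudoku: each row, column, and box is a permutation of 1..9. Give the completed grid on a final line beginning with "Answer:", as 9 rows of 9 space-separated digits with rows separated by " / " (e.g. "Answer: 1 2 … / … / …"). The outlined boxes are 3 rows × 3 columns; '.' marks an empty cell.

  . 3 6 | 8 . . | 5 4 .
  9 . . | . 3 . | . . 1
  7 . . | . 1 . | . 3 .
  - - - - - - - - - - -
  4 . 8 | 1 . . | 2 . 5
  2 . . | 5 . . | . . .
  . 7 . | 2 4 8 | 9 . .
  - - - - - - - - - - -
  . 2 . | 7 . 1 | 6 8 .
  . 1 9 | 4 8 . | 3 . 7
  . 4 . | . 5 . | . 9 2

Step 1. [r1c5∈{2,7,9}] col 5 places 2 nowhere but r1c5 ⇒ r1c5=2.
Step 2. [r4c6∈{3,6,7,9}] r4c6 is the only open cell in row 4 admitting 3. So r4c6=3.
Step 3. [r9c6∈{6}] nothing but 6 survives at r9c6, so r9c6=6.
Step 4. [r3c7∈{8}] r3c7 has the single candidate 8, so r3c7=8.
Step 5. [r3c2∈{5}] r3c2's peers cover all but 5. So r3c2=5.
Step 6. [r3c4∈{6,9}] col 4 places 9 nowhere but r3c4, so r3c4=9.
Step 7. [r5c6∈{7,9}] col 6 places 9 nowhere but r5c6. So r5c6=9.
Step 8. [r5c2∈{6}] r5c2 is down to just 6, so r5c2=6.
Step 9. [r2c8∈{2,6,7}] across col 8, 2 lands solely at r2c8, so r2c8=2.
Step 10. [r5c5∈{7}] r5c5 is down to just 7 ⇒ r5c5=7.
Step 11. [r5c8∈{1}] r5c8 is down to just 1, so r5c8=1.
Step 12. [r5c3∈{3}] r5c3 is down to just 3. So r5c3=3.
Step 13. [r7c3∈{5}] only 5 remains possible at r7c3, so r7c3=5.
Step 14. [r3c6∈{4}] nothing but 4 survives at r3c6. So r3c6=4.
Step 15. [r6c8∈{6}] r6c8's peers cover all but 6. So r6c8=6.
Step 16. [r1c6∈{7}] nothing but 7 survives at r1c6 ⇒ r1c6=7.
Step 17. [r6c3∈{1}] nothing but 1 survives at r6c3 ⇒ r6c3=1.
Step 18. [r9c1∈{3,8}] 8 has one home in row 9: r9c1. So r9c1=8.
Step 19. [r5c7∈{4}] nothing but 4 survives at r5c7 ⇒ r5c7=4.
Step 20. [r9c4∈{3}] r9c4 is down to just 3, so r9c4=3.
Step 21. [r5c9∈{8}] nothing but 8 survives at r5c9 ⇒ r5c9=8.
Step 22. [r7c9∈{4}] nothing but 4 survives at r7c9 ⇒ r7c9=4.
Step 23. [r1c1∈{1}] r1c1's peers cover all but 1, so r1c1=1.
Step 24. [r6c9∈{3}] r6c9 has the single candidate 3 ⇒ r6c9=3.
Step 25. [r2c3∈{4}] only 4 remains possible at r2c3 ⇒ r2c3=4.
Step 26. [r4c2∈{9}] r4c2's peers cover all but 9 ⇒ r4c2=9.
Step 27. [r9c3∈{7}] r9c3 has the single candidate 7. So r9c3=7.
Step 28. [r2c4∈{6}] nothing but 6 survives at r2c4 ⇒ r2c4=6.
Step 29. [r2c7∈{7}] only 7 remains possible at r2c7 ⇒ r2c7=7.
Step 30. [r4c5∈{6}] r4c5's peers cover all but 6, so r4c5=6.
Step 31. [r4c8∈{7}] only 7 remains possible at r4c8 ⇒ r4c8=7.
Step 32. [r2c6∈{5}] r2c6 is down to just 5 ⇒ r2c6=5.
Step 33. [r8c1∈{6}] nothing but 6 survives at r8c1, so r8c1=6.
Step 34. [r6c1∈{5}] r6c1 has the single candidate 5, so r6c1=5.
Step 35. [r8c6∈{2}] r8c6 has the single candidate 2 ⇒ r8c6=2.
Step 36. [r8c8∈{5}] nothing but 5 survives at r8c8. So r8c8=5.
Step 37. [r9c7∈{1}] r9c7 has the single candidate 1 ⇒ r9c7=1.
Step 38. [r7c1∈{3}] nothing but 3 survives at r7c1. So r7c1=3.
Step 39. [r7c5∈{9}] r7c5 has the single candidate 9, so r7c5=9.
Step 40. [r2c2∈{8}] r2c2's peers cover all but 8 ⇒ r2c2=8.
Step 41. [r3c3∈{2}] nothing but 2 survives at r3c3, so r3c3=2.
Step 42. [r3c9∈{6}] nothing but 6 survives at r3c9 ⇒ r3c9=6.
Step 43. [r1c9∈{9}] only 9 remains possible at r1c9. So r1c9=9.

Answer: 1 3 6 8 2 7 5 4 9 / 9 8 4 6 3 5 7 2 1 / 7 5 2 9 1 4 8 3 6 / 4 9 8 1 6 3 2 7 5 / 2 6 3 5 7 9 4 1 8 / 5 7 1 2 4 8 9 6 3 / 3 2 5 7 9 1 6 8 4 / 6 1 9 4 8 2 3 5 7 / 8 4 7 3 5 6 1 9 2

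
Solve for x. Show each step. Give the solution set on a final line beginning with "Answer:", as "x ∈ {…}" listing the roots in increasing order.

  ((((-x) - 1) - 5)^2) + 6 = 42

Step 1. [((((-x) - 1) - 5)^2) + 6 = 42] +6 is outermost — subtract 6 both sides. So sub: (((-x) - 1) - 5)^2 = 36.
Step 2. [(((-x) - 1) - 5)^2 = 36] LHS squared, RHS 36 ≥ 0: apply √ (±). So sqrt: ((-x) - 1) - 5 = 6 or -6.
Step 3. [((-x) - 1) - 5 = 6 or -6] peel the -5: add 5 from each side, so sub: (-x) - 1 = 11 or -1.
Step 4. [(-x) - 1 = 11 or -1] the outer -1 inverts by adding 1 ⇒ sub: -x = 12 or 0.
Step 5. [-x = 12 or 0] leading − — multiply by −1 ⇒ neg: x = -12 or 0.

Answer: x ∈ {-12, 0}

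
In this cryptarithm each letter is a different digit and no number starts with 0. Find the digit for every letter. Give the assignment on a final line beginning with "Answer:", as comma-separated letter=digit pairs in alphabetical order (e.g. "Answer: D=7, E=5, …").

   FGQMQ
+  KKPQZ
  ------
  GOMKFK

Step 1. [col 1: Q + Z ≡ K (mod 10)] several values work for Q in column 1 (Q + Z ≡ K (mod 10), carry-in 0); try Q=3. So Q=3.
Step 2. [col 1: Q + Z ≡ K (mod 10)] K=8 is one option consistent with column 1 (Q + Z ≡ K (mod 10), carry-in 0) — take it. So K=8.
Step 3. [G] the sum has 6 digits but both addends have 5; that extra leading digit G is the final carry, namely 1, so G=1.
Step 4. [col 1: Q + Z ≡ K (mod 10)] column 1 reads Q+Z+carry(0)=K with Q=3, K=8; with digits 1,3,8 already taken and all letters distinct, the only value for Z is 5. So Z=5.
Step 5. [col 2: M + Q ≡ F (mod 10)] column 2 (M + Q ≡ F (mod 10), carry-in 0) doesn't pin F yet; pick F=2 and continue. So F=2.
Step 6. [col 2: M + Q ≡ F (mod 10)] column 2: given Q=3, F=2, carry-in 0, and digits 1,2,3,5,8 already taken and all letters distinct, M+Q≡F (mod 10) forces M=9 ⇒ M=9.
Step 7. [col 3: Q + P ≡ K (mod 10)] in column 3 we have Q+P≡K with carry-in 1; given Q=3, K=8 and digits 1,2,3,5,8,9 already taken and all letters distinct, that pins P to 4 ⇒ P=4.
Step 8. [col 5: F + K ≡ O (mod 10)] column 5 reads F+K+carry(0)=O with F=2, K=8; with digits 1,2,3,4,5,8,9 already taken and all letters distinct, the only value for O is 0. So O=0.

Answer: F=2, G=1, K=8, M=9, O=0, P=4, Q=3, Z=5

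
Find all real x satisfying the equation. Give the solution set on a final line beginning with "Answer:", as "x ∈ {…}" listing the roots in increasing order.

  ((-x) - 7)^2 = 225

Step 1. [((-x) - 7)^2 = 225] √ both sides: 225 ≥ 0 gives two branches. So sqrt: (-x) - 7 = 15 or -15.
Step 2. [(-x) - 7 = 15 or -15] 7 comes off first (add 7). So sub: -x = 22 or -8.
Step 3. [-x = 22 or -8] flip signs both sides. So neg: x = -22 or 8.

Answer: x ∈ {-22, 8}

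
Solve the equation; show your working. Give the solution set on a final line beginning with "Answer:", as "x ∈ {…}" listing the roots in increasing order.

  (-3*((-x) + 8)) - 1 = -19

Step 1. [(-3*((-x) + 8)) - 1 = -19] -1 is outermost — add 1 both sides ⇒ sub: -3*((-x) + 8) = -18.
Step 2. [-3*((-x) + 8) = -18] LHS = -3·(…); ÷-3 both sides, so div: (-x) + 8 = 6.
Step 3. [(-x) + 8 = 6] subtract 8: x sits inside (… + 8) ⇒ sub: -x = -2.
Step 4. [-x = -2] flip signs both sides ⇒ neg: x = 2.

Answer: x ∈ {2}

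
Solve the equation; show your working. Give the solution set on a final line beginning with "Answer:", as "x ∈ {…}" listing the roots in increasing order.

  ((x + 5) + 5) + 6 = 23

Step 1. [((x + 5) + 5) + 6 = 23] subtract 6: x sits inside (… + 6). So sub: (x + 5) + 5 = 17.
Step 2. [(x + 5) + 5 = 17] 5 comes off first (subtract 5) ⇒ sub: x + 5 = 12.
Step 3. [x + 5 = 12] subtract 5: x sits inside (… + 5). So sub: x = 7.

Answer: x ∈ {7}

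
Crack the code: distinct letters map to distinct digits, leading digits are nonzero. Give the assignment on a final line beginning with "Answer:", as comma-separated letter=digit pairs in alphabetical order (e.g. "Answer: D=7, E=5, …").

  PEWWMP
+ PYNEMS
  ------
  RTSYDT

Step 1. [col 1: P + S ≡ T (mod 10)] column 1 (P + S ≡ T (mod 10), carry-in 0) doesn't pin T yet; pick T=0 and continue, so T=0.
Step 2. [col 1: P + S ≡ T (mod 10)] no forcing yet in column 1 (carry-in 0); S=8 is free and consistent — try it ⇒ S=8.
Step 3. [col 1: P + S ≡ T (mod 10)] column 1 reads P+S+carry(0)=T with S=8, T=0; with digits 0,8 already taken and all letters distinct, the only value for P is 2 ⇒ P=2.
Step 4. [col 2: M + M ≡ D (mod 10)] several values work for D in column 2 (M + M ≡ D (mod 10), carry-in 1); try D=9. So D=9.
Step 5. [col 2: M + M ≡ D (mod 10)] column 2: given D=9, carry-in 1, and digits 0,2,8,9 already taken and all letters distinct, M+M≡D (mod 10) forces M=4. So M=4.
Step 6. [col 3: W + E ≡ Y (mod 10)] E=7 is one option consistent with column 3 (W + E ≡ Y (mod 10), carry-in 0) — take it. So E=7.
Step 7. [col 3: W + E ≡ Y (mod 10)] in column 3 we have W+E≡Y with carry-in 0; given E=7 and digits 0,2,4,7,8,9 already taken and all letters distinct, that pins Y to 3 ⇒ Y=3.
Step 8. [col 3: W + E ≡ Y (mod 10)] column 3 reads W+E+carry(0)=Y with E=7, Y=3; with digits 0,2,3,4,7,8,9 already taken and all letters distinct, the only value for W is 6, so W=6.
Step 9. [col 4: W + N ≡ S (mod 10)] column 4 reads W+N+carry(1)=S with W=6, S=8; with digits 0,2,3,4,6,7,8,9 already taken and all letters distinct, the only value for N is 1, so N=1.
Step 10. [col 6: P + P ≡ R (mod 10)] from column 6 (P=2, carry-in 1, digits 0,1,2,3,4,6,7,8,9 already taken and all letters distinct): R must equal 5. So R=5.

Answer: D=9, E=7, M=4, N=1, P=2, R=5, S=8, T=0, W=6, Y=3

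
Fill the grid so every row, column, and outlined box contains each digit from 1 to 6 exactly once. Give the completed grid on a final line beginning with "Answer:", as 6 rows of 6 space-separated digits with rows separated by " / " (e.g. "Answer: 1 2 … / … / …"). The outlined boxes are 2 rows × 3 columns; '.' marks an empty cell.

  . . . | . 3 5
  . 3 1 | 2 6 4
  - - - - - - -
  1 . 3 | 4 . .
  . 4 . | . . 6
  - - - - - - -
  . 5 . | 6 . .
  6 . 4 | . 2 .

Step 1. [r4c3∈{2,5}] 5 has one home in col 3: r4c3 ⇒ r4c3=5.
Step 2. [r4c1∈{2}] r4c1's peers cover all but 2. So r4c1=2.
Step 3. [r6c4∈{1,3,5}] row 6 places 5 nowhere but r6c4 ⇒ r6c4=5.
Step 4. [r6c6∈{1,3}] r6c6 is the only open cell in row 6 admitting 3. So r6c6=3.
Step 5. [r1c2∈{2,6}] across col 2, 2 lands solely at r1c2. So r1c2=2.
Step 6. [r4c5∈{1}] only 1 remains possible at r4c5 ⇒ r4c5=1.
Step 7. [r5c1∈{3}] r5c1 is down to just 3. So r5c1=3.
Step 8. [r1c1∈{4}] r1c1's peers cover all but 4. So r1c1=4.
Step 9. [r5c3∈{2}] r5c3 is down to just 2 ⇒ r5c3=2.
Step 10. [r1c4∈{1}] nothing but 1 survives at r1c4. So r1c4=1.
Step 11. [r3c5∈{5}] r3c5 is down to just 5. So r3c5=5.
Step 12. [r5c6∈{1}] r5c6's peers cover all but 1. So r5c6=1.
Step 13. [r6c2∈{1}] only 1 remains possible at r6c2 ⇒ r6c2=1.
Step 14. [r3c2∈{6}] nothing but 6 survives at r3c2. So r3c2=6.
Step 15. [r4c4∈{3}] only 3 remains possible at r4c4, so r4c4=3.
Step 16. [r2c1∈{5}] only 5 remains possible at r2c1, so r2c1=5.
Step 17. [r5c5∈{4}] r5c5 is down to just 4. So r5c5=4.
Step 18. [r3c6∈{2}] nothing but 2 survives at r3c6 ⇒ r3c6=2.
Step 19. [r1c3∈{6}] only 6 remains possible at r1c3, so r1c3=6.

Answer: 4 2 6 1 3 5 / 5 3 1 2 6 4 / 1 6 3 4 5 2 / 2 4 5 3 1 6 / 3 5 2 6 4 1 / 6 1 4 5 2 3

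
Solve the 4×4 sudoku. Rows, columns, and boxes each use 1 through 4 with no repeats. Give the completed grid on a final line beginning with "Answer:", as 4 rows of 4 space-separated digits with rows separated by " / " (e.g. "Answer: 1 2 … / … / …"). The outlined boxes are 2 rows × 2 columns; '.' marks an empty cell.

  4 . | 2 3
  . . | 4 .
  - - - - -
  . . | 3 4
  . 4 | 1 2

Step 1. [r1c2∈{1}] only 1 remains possible at r1c2, so r1c2=1.
Step 2. [r2c2∈{2,3}] in col 2, 3 fits only at r2c2. So r2c2=3.
Step 3. [r3c2∈{2}] r3c2 has the single candidate 2. So r3c2=2.
Step 4. [r2c1∈{2}] nothing but 2 survives at r2c1. So r2c1=2.
Step 5. [r4c1∈{3}] r4c1's peers cover all but 3 ⇒ r4c1=3.
Step 6. [r3c1∈{1}] nothing but 1 survives at r3c1 ⇒ r3c1=1.
Step 7. [r2c4∈{1}] r2c4 has the single candidate 1, so r2c4=1.

Answer: 4 1 2 3 / 2 3 4 1 / 1 2 3 4 / 3 4 1 2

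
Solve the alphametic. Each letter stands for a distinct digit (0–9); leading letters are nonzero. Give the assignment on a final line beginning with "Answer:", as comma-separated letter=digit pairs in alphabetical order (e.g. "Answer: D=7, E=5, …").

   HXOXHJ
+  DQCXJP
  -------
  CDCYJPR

Step 1. [col 1: J + P ≡ R (mod 10)] no forcing yet in column 1 (carry-in 0); P=2 is free and consistent — try it. So P=2.
Step 2. [C] C is the leading digit of a 7-digit sum of two 6-digit numbers; the final carry is exactly 1, so C=1.
Step 3. [col 1: J + P ≡ R (mod 10)] column 1 (J + P ≡ R (mod 10), carry-in 0) doesn't pin R yet; pick R=5 and continue, so R=5.
Step 4. [col 1: J + P ≡ R (mod 10)] in column 1 we have J+P≡R with carry-in 0; given P=2, R=5 and digits 1,2,5 already taken and all letters distinct, that pins J to 3. So J=3.
Step 5. [col 2: H + J ≡ P (mod 10)] in column 2 we have H+J≡P with carry-in 0; given J=3, P=2 and digits 1,2,3,5 already taken and all letters distinct, that pins H to 9, so H=9.
Step 6. [col 3: X + X ≡ J (mod 10)] in column 3 we have X+X≡J with carry-in 1; given J=3 and digits 1,2,3,5,9 already taken and all letters distinct, that pins X to 6, so X=6.
Step 7. [col 4: O + C ≡ Y (mod 10)] in column 4 we have O+C≡Y with carry-in 1; given C=1 and digits 1,2,3,5,6,9 already taken and all letters distinct, that pins Y to 0. So Y=0.
Step 8. [col 4: O + C ≡ Y (mod 10)] column 4 reads O+C+carry(1)=Y with C=1, Y=0; with digits 0,1,2,3,5,6,9 already taken and all letters distinct, the only value for O is 8. So O=8.
Step 9. [col 5: X + Q ≡ C (mod 10)] in column 5 we have X+Q≡C with carry-in 1; given X=6, C=1 and digits 0,1,2,3,5,6,8,9 already taken and all letters distinct, that pins Q to 4, so Q=4.
Step 10. [col 6: H + D ≡ D (mod 10)] column 6: given H=9, carry-in 1, and digits 0,1,2,3,4,5,6,8,9 already taken and all letters distinct, H+D≡D (mod 10) forces D=7 ⇒ D=7.

Answer: C=1, D=7, H=9, J=3, O=8, P=2, Q=4, R=5, X=6, Y=0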